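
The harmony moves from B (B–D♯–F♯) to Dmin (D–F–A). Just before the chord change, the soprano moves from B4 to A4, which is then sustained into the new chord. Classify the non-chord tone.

The harmony at that moment is B major triad (B, D♯, F♯); A4 is not a chord tone.
It is approached by step down from B4 and then sustained as the same pitch into the next harmony.
Arriving early and becoming a chord tone when the harmony changes — an anticipation.

A4 is an anticipation.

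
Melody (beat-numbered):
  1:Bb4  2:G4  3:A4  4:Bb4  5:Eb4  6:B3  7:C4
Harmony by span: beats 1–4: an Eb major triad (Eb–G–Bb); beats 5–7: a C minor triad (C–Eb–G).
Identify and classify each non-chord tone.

A4 (beat 3) — passing tone; B3 (beat 6) — appoggiatura.

The harmony at that moment is Eb major triad (Eb, G, Bb); A4 is not a chord tone.
It is approached by step up from G4 and left by step up to Bb4.
Step in, step out in the same direction — a passing tone.
The harmony at that moment is C minor triad (C, Eb, G); B3 is not a chord tone.
It is approached by leap down from Eb4 and left by step up to C4.
Leap in, step out — an appoggiatura.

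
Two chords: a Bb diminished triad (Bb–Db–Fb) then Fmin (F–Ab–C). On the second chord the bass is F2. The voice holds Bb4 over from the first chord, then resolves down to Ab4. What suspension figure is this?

At the second chord the bass is F2. The suspended Bb4 lies a fourth above the bass; after resolving down by step to Ab4, the interval above the bass becomes a third.
Suspension figures are named by those two intervals: 4–3.

4–3 suspension.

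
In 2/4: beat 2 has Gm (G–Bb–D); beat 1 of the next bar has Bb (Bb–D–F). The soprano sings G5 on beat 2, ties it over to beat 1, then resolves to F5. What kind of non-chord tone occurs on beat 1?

Suspension.

The harmony at that moment is Bb major triad (Bb, D, F); G5 is not a chord tone.
It is held over (the same pitch as the preceding G5) and left by step down to F5.
Held over from the previous chord and resolving down by step — a suspension.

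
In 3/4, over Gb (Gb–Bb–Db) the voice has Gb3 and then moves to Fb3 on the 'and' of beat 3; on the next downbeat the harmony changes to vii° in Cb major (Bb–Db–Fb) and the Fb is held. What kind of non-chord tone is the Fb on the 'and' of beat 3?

The harmony at that moment is Gb major triad (Gb, Bb, Db); Fb3 is not a chord tone.
It is approached by step down from Gb3 and then sustained as the same pitch into the next harmony.
Arriving early and becoming a chord tone when the harmony changes — an anticipation.

Anticipation.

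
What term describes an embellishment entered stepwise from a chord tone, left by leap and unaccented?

Approach: by step. Departure: by leap. Metric position: weak.
Step in, leap out, from a weak position — an escape tone (échappée). (It is the mirror image of the appoggiatura, which leaps in and steps out on a strong beat.)

Escape tone.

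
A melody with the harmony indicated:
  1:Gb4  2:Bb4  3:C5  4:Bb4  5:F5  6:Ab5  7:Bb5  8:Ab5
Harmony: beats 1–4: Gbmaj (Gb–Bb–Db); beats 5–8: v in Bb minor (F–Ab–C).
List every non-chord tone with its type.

The harmony at that moment is Gb major triad (Gb, Bb, Db); C5 is not a chord tone.
It is approached by step up from Bb4 and left by step down to Bb4.
Step away and step back to the same note — a neighbor tone (upper neighbor).
The harmony at that moment is F minor triad (F, Ab, C); Bb5 is not a chord tone.
It is approached by step up from Ab5 and left by step down to Ab5.
Step away and step back to the same note — a neighbor tone (upper neighbor).

C5 (beat 3) — neighbor tone; Bb5 (beat 7) — neighbor tone.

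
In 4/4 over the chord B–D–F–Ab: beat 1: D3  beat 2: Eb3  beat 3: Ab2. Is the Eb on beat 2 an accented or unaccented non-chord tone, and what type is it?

Unaccented escape tone.

The harmony at that moment is B diminished seventh chord (B, D, F, Ab); Eb3 is not a chord tone.
It is approached by step up from D3 and left by leap down to Ab2.
Step in, leap out — an escape tone.
It falls on a weak beat, so it is unaccented.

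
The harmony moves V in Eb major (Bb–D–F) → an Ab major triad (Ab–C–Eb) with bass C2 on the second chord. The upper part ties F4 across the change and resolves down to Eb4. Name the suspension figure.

4–3 suspension.

At the second chord the bass is C2. The suspended F4 lies a fourth above the bass; after resolving down by step to Eb4, the interval above the bass becomes a third.
Suspension figures are named by those two intervals: 4–3.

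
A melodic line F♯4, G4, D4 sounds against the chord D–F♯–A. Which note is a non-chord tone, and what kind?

G4 is an escape tone.

The harmony at that moment is D major triad (D, F♯, A); G4 is not a chord tone.
It is approached by step up from F♯4 and left by leap down to D4.
Step in, leap out — an escape tone.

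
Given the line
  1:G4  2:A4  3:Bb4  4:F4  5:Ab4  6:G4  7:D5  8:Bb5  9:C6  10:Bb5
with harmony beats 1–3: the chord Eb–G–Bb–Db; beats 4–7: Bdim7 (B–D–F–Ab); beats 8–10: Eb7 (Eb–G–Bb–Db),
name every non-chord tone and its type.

A4 (beat 2) — passing tone; G4 (beat 6) — escape tone; C6 (beat 9) — neighbor tone.

The harmony at that moment is Eb dominant seventh chord (Eb, G, Bb, Db); A4 is not a chord tone.
It is approached by step up from G4 and left by step up to Bb4.
Step in, step out in the same direction — a passing tone.
The harmony at that moment is B diminished seventh chord (B, D, F, Ab); G4 is not a chord tone.
It is approached by step down from Ab4 and left by leap up to D5.
Step in, leap out — an escape tone.
The harmony at that moment is Eb dominant seventh chord (Eb, G, Bb, Db); C6 is not a chord tone.
It is approached by step up from Bb5 and left by step down to Bb5.
Step away and step back to the same note — a neighbor tone (upper neighbor).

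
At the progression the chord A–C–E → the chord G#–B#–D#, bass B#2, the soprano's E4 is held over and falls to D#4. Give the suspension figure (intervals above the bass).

At the second chord the bass is B#2. The suspended E4 lies a fourth above the bass; after resolving down by step to D#4, the interval above the bass becomes a third.
Suspension figures are named by those two intervals: 4–3.

4–3 suspension.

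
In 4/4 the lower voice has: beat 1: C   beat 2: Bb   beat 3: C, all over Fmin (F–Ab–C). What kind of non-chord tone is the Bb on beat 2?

Lower neighbor tone.

The harmony at that moment is F minor triad (F, Ab, C); Bb is not a chord tone.
It is approached by step down from C and left by step up to C.
Step away and step back to the same note — a neighbor tone (lower neighbor).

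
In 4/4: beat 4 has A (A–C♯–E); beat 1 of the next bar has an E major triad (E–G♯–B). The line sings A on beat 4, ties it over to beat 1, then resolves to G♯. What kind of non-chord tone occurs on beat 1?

Suspension.

The harmony at that moment is E major triad (E, G♯, B); A is not a chord tone.
It is held over (the same pitch as the preceding A) and left by step down to G♯.
Held over from the previous chord and resolving down by step — a suspension.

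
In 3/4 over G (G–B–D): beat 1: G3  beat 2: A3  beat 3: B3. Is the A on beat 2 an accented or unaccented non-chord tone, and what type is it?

Unaccented passing tone.

The harmony at that moment is G major triad (G, B, D); A3 is not a chord tone.
It is approached by step up from G3 and left by step up to B3.
Step in, step out in the same direction — a passing tone.
It falls on a weak beat, so it is unaccented.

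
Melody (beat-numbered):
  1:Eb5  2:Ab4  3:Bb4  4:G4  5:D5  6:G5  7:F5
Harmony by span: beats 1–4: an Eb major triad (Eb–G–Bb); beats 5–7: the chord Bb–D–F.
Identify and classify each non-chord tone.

The harmony at that moment is Eb major triad (Eb, G, Bb); Ab4 is not a chord tone.
It is approached by leap down from Eb5 and left by step up to Bb4.
Leap in, step out — an appoggiatura.
The harmony at that moment is Bb major triad (Bb, D, F); G5 is not a chord tone.
It is approached by leap up from D5 and left by step down to F5.
Leap in, step out — an appoggiatura.

Ab4 (beat 2) — appoggiatura; G5 (beat 6) — appoggiatura.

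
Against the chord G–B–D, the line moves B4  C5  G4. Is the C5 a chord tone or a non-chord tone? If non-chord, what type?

The harmony at that moment is G major triad (G, B, D); C5 is not a chord tone.
It is approached by step up from B4 and left by leap down to G4.
Step in, leap out — an escape tone.

Non-chord tone — an escape tone.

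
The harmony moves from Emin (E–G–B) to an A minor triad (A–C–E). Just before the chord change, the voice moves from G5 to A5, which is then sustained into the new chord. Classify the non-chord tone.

A5 is an anticipation.

The harmony at that moment is E minor triad (E, G, B); A5 is not a chord tone.
It is approached by step up from G5 and then sustained as the same pitch into the next harmony.
Arriving early and becoming a chord tone when the harmony changes — an anticipation.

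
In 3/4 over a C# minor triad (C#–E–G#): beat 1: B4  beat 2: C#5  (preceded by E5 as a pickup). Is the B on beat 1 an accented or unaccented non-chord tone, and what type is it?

The harmony at that moment is C# minor triad (C#, E, G#); B4 is not a chord tone.
It is approached by leap down from E5 and left by step up to C#5.
Leap in, step out — an appoggiatura.
It falls on the downbeat, so it is accented.

Accented appoggiatura.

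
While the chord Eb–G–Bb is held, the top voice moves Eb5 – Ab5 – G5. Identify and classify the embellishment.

The harmony at that moment is Eb major triad (Eb, G, Bb); Ab5 is not a chord tone.
It is approached by leap up from Eb5 and left by step down to G5.
Leap in, step out — an appoggiatura.

Ab5 is an appoggiatura.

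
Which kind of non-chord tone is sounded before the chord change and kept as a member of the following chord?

Anticipation.

Approach: ahead of the chord change (typically by step), so it is dissonant against the current harmony. Departure: none — the same pitch is restated or held and is a chord tone of the new harmony.
Dissonant first, consonant once the harmony catches up: the note simply arrives early — an anticipation. (The reverse timing, consonant first and dissonant after the change, would be a suspension or retardation.)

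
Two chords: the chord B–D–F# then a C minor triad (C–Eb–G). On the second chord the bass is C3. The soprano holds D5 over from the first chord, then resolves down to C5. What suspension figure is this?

9–8 suspension.

At the second chord the bass is C3. The suspended D5 lies a ninth above the bass; after resolving down by step to C5, the interval above the bass becomes an octave.
Suspension figures are named by those two intervals: 9–8.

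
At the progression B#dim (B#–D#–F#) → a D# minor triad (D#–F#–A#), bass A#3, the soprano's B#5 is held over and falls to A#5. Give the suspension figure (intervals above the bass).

9–8 suspension.

At the second chord the bass is A#3. The suspended B#5 lies a ninth above the bass; after resolving down by step to A#5, the interval above the bass becomes an octave.
Suspension figures are named by those two intervals: 9–8.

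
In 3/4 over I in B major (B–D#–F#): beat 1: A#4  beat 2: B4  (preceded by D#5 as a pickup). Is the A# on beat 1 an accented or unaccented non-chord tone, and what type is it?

The harmony at that moment is B major triad (B, D#, F#); A#4 is not a chord tone.
It is approached by leap down from D#5 and left by step up to B4.
Leap in, step out — an appoggiatura.
It falls on the downbeat, so it is accented.

Accented appoggiatura.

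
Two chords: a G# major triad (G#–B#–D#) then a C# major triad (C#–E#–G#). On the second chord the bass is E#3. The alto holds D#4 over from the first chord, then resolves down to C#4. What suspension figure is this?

At the second chord the bass is E#3. The suspended D#4 lies a seventh above the bass; after resolving down by step to C#4, the interval above the bass becomes a sixth.
Suspension figures are named by those two intervals: 7–6.

7–6 suspension.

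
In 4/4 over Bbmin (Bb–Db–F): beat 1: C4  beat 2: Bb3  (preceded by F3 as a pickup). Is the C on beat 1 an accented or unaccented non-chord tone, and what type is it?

Accented appoggiatura.

The harmony at that moment is Bb minor triad (Bb, Db, F); C4 is not a chord tone.
It is approached by leap up from F3 and left by step down to Bb3.
Leap in, step out — an appoggiatura.
It falls on the downbeat, so it is accented.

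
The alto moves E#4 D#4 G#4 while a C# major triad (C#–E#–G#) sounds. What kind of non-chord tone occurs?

The harmony at that moment is C# major triad (C#, E#, G#); D#4 is not a chord tone.
It is approached by step down from E#4 and left by leap up to G#4.
Step in, leap out — an escape tone.

D#4 is an escape tone.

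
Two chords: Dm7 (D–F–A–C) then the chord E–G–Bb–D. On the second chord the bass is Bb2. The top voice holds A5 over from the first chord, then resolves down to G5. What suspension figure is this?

At the second chord the bass is Bb2. The suspended A5 lies a seventh above the bass; after resolving down by step to G5, the interval above the bass becomes a sixth.
Suspension figures are named by those two intervals: 7–6.

7–6 suspension.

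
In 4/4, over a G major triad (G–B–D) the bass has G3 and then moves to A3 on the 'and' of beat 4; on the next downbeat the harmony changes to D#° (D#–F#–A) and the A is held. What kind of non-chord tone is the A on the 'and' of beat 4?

The harmony at that moment is G major triad (G, B, D); A3 is not a chord tone.
It is approached by step up from G3 and then sustained as the same pitch into the next harmony.
Arriving early and becoming a chord tone when the harmony changes — an anticipation.

Anticipation.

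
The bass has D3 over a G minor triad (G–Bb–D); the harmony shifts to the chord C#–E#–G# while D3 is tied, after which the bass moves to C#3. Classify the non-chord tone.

The harmony at that moment is C# major triad (C#, E#, G#); D3 is not a chord tone.
It is held over (the same pitch as the preceding D3) and left by step down to C#3.
Held over from the previous chord and resolving down by step — a suspension.

D3 is a suspension.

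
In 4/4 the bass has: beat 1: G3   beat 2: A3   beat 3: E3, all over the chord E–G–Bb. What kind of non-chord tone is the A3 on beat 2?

Escape tone.

The harmony at that moment is E diminished triad (E, G, Bb); A3 is not a chord tone.
It is approached by step up from G3 and left by leap down to E3.
Step in, leap out, on a weak beat — an escape tone.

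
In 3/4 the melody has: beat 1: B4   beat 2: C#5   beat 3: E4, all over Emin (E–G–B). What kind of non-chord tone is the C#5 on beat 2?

The harmony at that moment is E minor triad (E, G, B); C#5 is not a chord tone.
It is approached by step up from B4 and left by leap down to E4.
Step in, leap out, on a weak beat — an escape tone.

Escape tone.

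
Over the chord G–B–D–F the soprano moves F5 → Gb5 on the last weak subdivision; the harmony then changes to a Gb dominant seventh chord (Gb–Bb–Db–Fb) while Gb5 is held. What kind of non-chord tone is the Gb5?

Gb5 is an anticipation.

The harmony at that moment is G dominant seventh chord (G, B, D, F); Gb5 is not a chord tone.
It is approached by step up from F5 and then sustained as the same pitch into the next harmony.
Arriving early and becoming a chord tone when the harmony changes — an anticipation.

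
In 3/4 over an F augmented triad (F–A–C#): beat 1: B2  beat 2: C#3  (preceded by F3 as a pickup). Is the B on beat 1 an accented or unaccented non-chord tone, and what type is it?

Accented appoggiatura.

The harmony at that moment is F augmented triad (F, A, C#); B2 is not a chord tone.
It is approached by leap down from F3 and left by step up to C#3.
Leap in, step out — an appoggiatura.
It falls on the downbeat, so it is accented.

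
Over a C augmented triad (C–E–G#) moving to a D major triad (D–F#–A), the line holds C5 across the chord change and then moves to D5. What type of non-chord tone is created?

C5 is a retardation.

The harmony at that moment is D major triad (D, F#, A); C5 is not a chord tone.
It is held over (the same pitch as the preceding C5) and left by step up to D5.
Held over from the previous chord and resolving up by step — a retardation.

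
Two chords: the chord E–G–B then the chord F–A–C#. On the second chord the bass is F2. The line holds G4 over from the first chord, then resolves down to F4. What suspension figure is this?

9–8 suspension.

At the second chord the bass is F2. The suspended G4 lies a ninth above the bass; after resolving down by step to F4, the interval above the bass becomes an octave.
Suspension figures are named by those two intervals: 9–8.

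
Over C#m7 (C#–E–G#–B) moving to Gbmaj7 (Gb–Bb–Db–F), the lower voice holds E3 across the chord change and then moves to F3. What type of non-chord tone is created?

E3 is a retardation.

The harmony at that moment is Gb major seventh chord (Gb, Bb, Db, F); E3 is not a chord tone.
It is held over (the same pitch as the preceding E3) and left by step up to F3.
Held over from the previous chord and resolving up by step — a retardation.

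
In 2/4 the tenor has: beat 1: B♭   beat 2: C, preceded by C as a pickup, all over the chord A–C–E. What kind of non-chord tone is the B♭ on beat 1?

Lower neighbor tone.

The harmony at that moment is A minor triad (A, C, E); B♭ is not a chord tone.
It is approached by step down from C and left by step up to C.
Step away and step back to the same note — a neighbor tone (lower neighbor).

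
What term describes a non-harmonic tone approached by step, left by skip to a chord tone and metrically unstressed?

Approach: by step. Departure: by leap. Metric position: weak.
Step in, leap out, from a weak position — an escape tone (échappée). (It is the mirror image of the appoggiatura, which leaps in and steps out on a strong beat.)

Escape tone.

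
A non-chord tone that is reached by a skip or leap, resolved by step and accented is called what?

Appoggiatura.

Approach: by leap. Departure: by step. Metric position: strong.
Leap in, step out, in a metrically strong position — an appoggiatura. (It is the mirror image of the escape tone, which steps in and leaps out from a weak position.)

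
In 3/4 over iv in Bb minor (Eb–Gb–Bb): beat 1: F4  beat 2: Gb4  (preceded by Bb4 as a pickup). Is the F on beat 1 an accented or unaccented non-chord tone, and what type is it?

Accented appoggiatura.

The harmony at that moment is Eb minor triad (Eb, Gb, Bb); F4 is not a chord tone.
It is approached by leap down from Bb4 and left by step up to Gb4.
Leap in, step out — an appoggiatura.
It falls on the downbeat, so it is accented.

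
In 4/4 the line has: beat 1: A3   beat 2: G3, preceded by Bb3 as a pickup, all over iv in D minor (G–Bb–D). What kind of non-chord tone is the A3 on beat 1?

The harmony at that moment is G minor triad (G, Bb, D); A3 is not a chord tone.
It is approached by step down from Bb3 and left by step down to G3.
Step in, step out in the same direction — a passing tone.

Passing tone.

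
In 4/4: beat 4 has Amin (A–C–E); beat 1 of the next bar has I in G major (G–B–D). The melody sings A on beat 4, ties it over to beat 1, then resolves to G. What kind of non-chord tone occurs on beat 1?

Suspension.

The harmony at that moment is G major triad (G, B, D); A is not a chord tone.
It is held over (the same pitch as the preceding A) and left by step down to G.
Held over from the previous chord and resolving down by step — a suspension.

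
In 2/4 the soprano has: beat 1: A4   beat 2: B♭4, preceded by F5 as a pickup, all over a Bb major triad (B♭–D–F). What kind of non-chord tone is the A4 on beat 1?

Appoggiatura.

The harmony at that moment is B♭ major triad (B♭, D, F); A4 is not a chord tone.
It is approached by leap down from F5 and left by step up to B♭4.
Leap in, step out, metrically accented — an appoggiatura.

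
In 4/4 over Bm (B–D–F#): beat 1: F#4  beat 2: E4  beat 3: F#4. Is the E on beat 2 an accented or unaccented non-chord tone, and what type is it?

The harmony at that moment is B minor triad (B, D, F#); E4 is not a chord tone.
It is approached by step down from F#4 and left by step up to F#4.
Step away and step back to the same note — a neighbor tone (lower neighbor).
It falls on a weak beat, so it is unaccented.

Unaccented neighbor tone.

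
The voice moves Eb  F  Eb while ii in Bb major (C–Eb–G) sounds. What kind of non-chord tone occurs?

F is a neighbor tone.

The harmony at that moment is C minor triad (C, Eb, G); F is not a chord tone.
It is approached by step up from Eb and left by step down to Eb.
Step away and step back to the same note — a neighbor tone (upper neighbor).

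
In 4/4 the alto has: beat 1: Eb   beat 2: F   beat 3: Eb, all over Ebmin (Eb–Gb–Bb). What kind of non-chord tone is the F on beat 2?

The harmony at that moment is Eb minor triad (Eb, Gb, Bb); F is not a chord tone.
It is approached by step up from Eb and left by step down to Eb.
Step away and step back to the same note — a neighbor tone (upper neighbor).

Upper neighbor tone.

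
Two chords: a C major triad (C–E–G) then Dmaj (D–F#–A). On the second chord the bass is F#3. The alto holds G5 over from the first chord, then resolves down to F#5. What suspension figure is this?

9–8 suspension.

At the second chord the bass is F#3. The suspended G5 lies a ninth above the bass; after resolving down by step to F#5, the interval above the bass becomes an octave.
Suspension figures are named by those two intervals: 9–8.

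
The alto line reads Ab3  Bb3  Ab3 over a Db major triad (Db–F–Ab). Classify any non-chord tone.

Bb3 is a neighbor tone.

The harmony at that moment is Db major triad (Db, F, Ab); Bb3 is not a chord tone.
It is approached by step up from Ab3 and left by step down to Ab3.
Step away and step back to the same note — a neighbor tone (upper neighbor).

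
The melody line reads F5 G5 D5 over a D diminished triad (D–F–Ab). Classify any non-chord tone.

G5 is an escape tone.

The harmony at that moment is D diminished triad (D, F, Ab); G5 is not a chord tone.
It is approached by step up from F5 and left by leap down to D5.
Step in, leap out — an escape tone.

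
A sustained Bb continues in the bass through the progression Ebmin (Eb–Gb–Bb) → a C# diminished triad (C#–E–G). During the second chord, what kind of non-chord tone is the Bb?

Pedal tone (pedal point).

The harmony at that moment is C# diminished triad (C#, E, G); Bb is not a chord tone.
It is held over (the same pitch as the preceding Bb) and then sustained as the same pitch into the next harmony.
Sustained through a change of harmony — a pedal tone.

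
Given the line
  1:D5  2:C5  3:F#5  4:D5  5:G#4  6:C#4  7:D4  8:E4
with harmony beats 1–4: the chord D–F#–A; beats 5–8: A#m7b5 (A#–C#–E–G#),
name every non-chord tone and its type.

C5 (beat 2) — escape tone; D4 (beat 7) — passing tone.

The harmony at that moment is D major triad (D, F#, A); C5 is not a chord tone.
It is approached by step down from D5 and left by leap up to F#5.
Step in, leap out — an escape tone.
The harmony at that moment is A# half-diminished seventh chord (A#, C#, E, G#); D4 is not a chord tone.
It is approached by step up from C#4 and left by step up to E4.
Step in, step out in the same direction — a passing tone.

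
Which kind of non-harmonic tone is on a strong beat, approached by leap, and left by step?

Appoggiatura.

Approach: by leap. Departure: by step. Metric position: strong.
Leap in, step out, in a metrically strong position — an appoggiatura. (It is the mirror image of the escape tone, which steps in and leaps out from a weak position.)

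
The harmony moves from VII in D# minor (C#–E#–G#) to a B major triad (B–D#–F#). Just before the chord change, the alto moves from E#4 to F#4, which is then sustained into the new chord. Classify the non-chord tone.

F#4 is an anticipation.

The harmony at that moment is C# major triad (C#, E#, G#); F#4 is not a chord tone.
It is approached by step up from E#4 and then sustained as the same pitch into the next harmony.
Arriving early and becoming a chord tone when the harmony changes — an anticipation.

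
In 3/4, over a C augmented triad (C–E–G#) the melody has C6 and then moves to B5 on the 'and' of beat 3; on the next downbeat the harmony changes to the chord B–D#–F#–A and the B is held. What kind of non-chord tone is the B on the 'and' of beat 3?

Anticipation.

The harmony at that moment is C augmented triad (C, E, G#); B5 is not a chord tone.
It is approached by step down from C6 and then sustained as the same pitch into the next harmony.
Arriving early and becoming a chord tone when the harmony changes — an anticipation.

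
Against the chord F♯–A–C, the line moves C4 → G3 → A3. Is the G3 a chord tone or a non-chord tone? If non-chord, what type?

Non-chord tone — an appoggiatura.

The harmony at that moment is F♯ diminished triad (F♯, A, C); G3 is not a chord tone.
It is approached by leap down from C4 and left by step up to A3.
Leap in, step out — an appoggiatura.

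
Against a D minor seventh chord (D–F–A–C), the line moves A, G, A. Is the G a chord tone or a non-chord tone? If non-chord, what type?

The harmony at that moment is D minor seventh chord (D, F, A, C); G is not a chord tone.
It is approached by step down from A and left by step up to A.
Step away and step back to the same note — a neighbor tone (lower neighbor).

Non-chord tone — a neighbor tone.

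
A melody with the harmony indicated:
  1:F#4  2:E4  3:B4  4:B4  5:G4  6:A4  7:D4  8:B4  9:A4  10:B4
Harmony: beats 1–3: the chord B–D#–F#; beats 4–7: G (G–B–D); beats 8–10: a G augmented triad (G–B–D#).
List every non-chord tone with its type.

E4 (beat 2) — escape tone; A4 (beat 6) — escape tone; A4 (beat 9) — neighbor tone.

The harmony at that moment is B major triad (B, D#, F#); E4 is not a chord tone.
It is approached by step down from F#4 and left by leap up to B4.
Step in, leap out — an escape tone.
The harmony at that moment is G major triad (G, B, D); A4 is not a chord tone.
It is approached by step up from G4 and left by leap down to D4.
Step in, leap out — an escape tone.
The harmony at that moment is G augmented triad (G, B, D#); A4 is not a chord tone.
It is approached by step down from B4 and left by step up to B4.
Step away and step back to the same note — a neighbor tone (lower neighbor).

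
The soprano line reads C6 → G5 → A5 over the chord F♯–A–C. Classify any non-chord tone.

The harmony at that moment is F♯ diminished triad (F♯, A, C); G5 is not a chord tone.
It is approached by leap down from C6 and left by step up to A5.
Leap in, step out — an appoggiatura.

G5 is an appoggiatura.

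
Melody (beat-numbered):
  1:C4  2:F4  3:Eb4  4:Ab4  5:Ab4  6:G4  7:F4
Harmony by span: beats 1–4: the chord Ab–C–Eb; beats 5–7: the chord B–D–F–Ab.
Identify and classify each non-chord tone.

The harmony at that moment is Ab major triad (Ab, C, Eb); F4 is not a chord tone.
It is approached by leap up from C4 and left by step down to Eb4.
Leap in, step out — an appoggiatura.
The harmony at that moment is B diminished seventh chord (B, D, F, Ab); G4 is not a chord tone.
It is approached by step down from Ab4 and left by step down to F4.
Step in, step out in the same direction — a passing tone.

F4 (beat 2) — appoggiatura; G4 (beat 6) — passing tone.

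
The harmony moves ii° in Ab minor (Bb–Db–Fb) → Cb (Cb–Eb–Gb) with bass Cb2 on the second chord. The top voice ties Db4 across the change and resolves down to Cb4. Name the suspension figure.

9–8 suspension.

At the second chord the bass is Cb2. The suspended Db4 lies a ninth above the bass; after resolving down by step to Cb4, the interval above the bass becomes an octave.
Suspension figures are named by those two intervals: 9–8.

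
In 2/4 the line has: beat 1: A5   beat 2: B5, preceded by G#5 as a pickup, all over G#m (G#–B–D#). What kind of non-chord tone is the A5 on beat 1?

Passing tone.

The harmony at that moment is G# minor triad (G#, B, D#); A5 is not a chord tone.
It is approached by step up from G#5 and left by step up to B5.
Step in, step out in the same direction — a passing tone.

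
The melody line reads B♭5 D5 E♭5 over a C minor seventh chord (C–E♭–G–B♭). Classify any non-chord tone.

The harmony at that moment is C minor seventh chord (C, E♭, G, B♭); D5 is not a chord tone.
It is approached by leap down from B♭5 and left by step up to E♭5.
Leap in, step out — an appoggiatura.

D5 is an appoggiatura.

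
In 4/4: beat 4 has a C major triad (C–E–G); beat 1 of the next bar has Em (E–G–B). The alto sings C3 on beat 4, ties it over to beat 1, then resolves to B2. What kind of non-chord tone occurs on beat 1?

Suspension.

The harmony at that moment is E minor triad (E, G, B); C3 is not a chord tone.
It is held over (the same pitch as the preceding C3) and left by step down to B2.
Held over from the previous chord and resolving down by step — a suspension.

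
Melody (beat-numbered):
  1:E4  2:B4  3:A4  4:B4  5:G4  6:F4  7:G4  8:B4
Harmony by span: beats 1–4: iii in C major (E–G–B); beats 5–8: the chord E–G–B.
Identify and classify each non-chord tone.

The harmony at that moment is E minor triad (E, G, B); A4 is not a chord tone.
It is approached by step down from B4 and left by step up to B4.
Step away and step back to the same note — a neighbor tone (lower neighbor).
The harmony at that moment is E minor triad (E, G, B); F4 is not a chord tone.
It is approached by step down from G4 and left by step up to G4.
Step away and step back to the same note — a neighbor tone (lower neighbor).

A4 (beat 3) — neighbor tone; F4 (beat 6) — neighbor tone.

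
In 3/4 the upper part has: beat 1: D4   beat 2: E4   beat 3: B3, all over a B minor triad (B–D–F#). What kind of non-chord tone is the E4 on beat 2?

The harmony at that moment is B minor triad (B, D, F#); E4 is not a chord tone.
It is approached by step up from D4 and left by leap down to B3.
Step in, leap out, on a weak beat — an escape tone.

Escape tone.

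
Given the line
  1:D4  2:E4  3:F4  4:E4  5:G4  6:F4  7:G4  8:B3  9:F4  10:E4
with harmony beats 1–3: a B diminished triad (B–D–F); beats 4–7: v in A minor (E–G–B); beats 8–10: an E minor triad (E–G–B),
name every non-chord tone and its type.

E4 (beat 2) — passing tone; F4 (beat 6) — neighbor tone; F4 (beat 9) — appoggiatura.

The harmony at that moment is B diminished triad (B, D, F); E4 is not a chord tone.
It is approached by step up from D4 and left by step up to F4.
Step in, step out in the same direction — a passing tone.
The harmony at that moment is E minor triad (E, G, B); F4 is not a chord tone.
It is approached by step down from G4 and left by step up to G4.
Step away and step back to the same note — a neighbor tone (lower neighbor).
The harmony at that moment is E minor triad (E, G, B); F4 is not a chord tone.
It is approached by leap up from B3 and left by step down to E4.
Leap in, step out — an appoggiatura.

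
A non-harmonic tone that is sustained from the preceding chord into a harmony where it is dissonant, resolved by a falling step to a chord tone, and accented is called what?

Approach: by preparation — the pitch is first a chord tone, then held (tied or repeated) while the harmony changes under it. Departure: down by step. Metric position: strong.
A prepared dissonance that resolves downward by step — a suspension. (The same figure resolving upward would be a retardation.)

Suspension.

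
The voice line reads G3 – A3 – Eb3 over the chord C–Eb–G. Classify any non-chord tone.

A3 is an escape tone.

The harmony at that moment is C minor triad (C, Eb, G); A3 is not a chord tone.
It is approached by step up from G3 and left by leap down to Eb3.
Step in, leap out — an escape tone.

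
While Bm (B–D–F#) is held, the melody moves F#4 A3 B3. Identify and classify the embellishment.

A3 is an appoggiatura.

The harmony at that moment is B minor triad (B, D, F#); A3 is not a chord tone.
It is approached by leap down from F#4 and left by step up to B3.
Leap in, step out — an appoggiatura.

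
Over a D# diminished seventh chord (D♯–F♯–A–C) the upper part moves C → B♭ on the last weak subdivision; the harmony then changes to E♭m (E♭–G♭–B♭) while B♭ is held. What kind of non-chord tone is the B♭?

The harmony at that moment is D♯ diminished seventh chord (D♯, F♯, A, C); B♭ is not a chord tone.
It is approached by step down from C and then sustained as the same pitch into the next harmony.
Arriving early and becoming a chord tone when the harmony changes — an anticipation.

B♭ is an anticipation.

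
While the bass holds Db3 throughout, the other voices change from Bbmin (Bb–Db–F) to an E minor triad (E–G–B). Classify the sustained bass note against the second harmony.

The harmony at that moment is E minor triad (E, G, B); Db3 is not a chord tone.
It is held over (the same pitch as the preceding Db3) and then sustained as the same pitch into the next harmony.
Sustained through a change of harmony — a pedal tone.

Pedal tone (pedal point).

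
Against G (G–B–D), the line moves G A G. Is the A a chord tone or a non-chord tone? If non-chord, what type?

The harmony at that moment is G major triad (G, B, D); A is not a chord tone.
It is approached by step up from G and left by step down to G.
Step away and step back to the same note — a neighbor tone (upper neighbor).

Non-chord tone — a neighbor tone.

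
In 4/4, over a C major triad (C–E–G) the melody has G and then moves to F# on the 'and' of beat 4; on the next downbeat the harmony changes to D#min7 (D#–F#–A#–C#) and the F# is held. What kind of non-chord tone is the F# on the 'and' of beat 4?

The harmony at that moment is C major triad (C, E, G); F# is not a chord tone.
It is approached by step down from G and then sustained as the same pitch into the next harmony.
Arriving early and becoming a chord tone when the harmony changes — an anticipation.

Anticipation.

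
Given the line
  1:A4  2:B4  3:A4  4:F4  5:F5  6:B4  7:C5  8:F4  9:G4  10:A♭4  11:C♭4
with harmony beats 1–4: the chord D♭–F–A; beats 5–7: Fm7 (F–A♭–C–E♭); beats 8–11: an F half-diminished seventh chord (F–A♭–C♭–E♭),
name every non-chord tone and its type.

The harmony at that moment is D♭ augmented triad (D♭, F, A); B4 is not a chord tone.
It is approached by step up from A4 and left by step down to A4.
Step away and step back to the same note — a neighbor tone (upper neighbor).
The harmony at that moment is F minor seventh chord (F, A♭, C, E♭); B4 is not a chord tone.
It is approached by leap down from F5 and left by step up to C5.
Leap in, step out — an appoggiatura.
The harmony at that moment is F half-diminished seventh chord (F, A♭, C♭, E♭); G4 is not a chord tone.
It is approached by step up from F4 and left by step up to A♭4.
Step in, step out in the same direction — a passing tone.

B4 (beat 2) — neighbor tone; B4 (beat 6) — appoggiatura; G4 (beat 9) — passing tone.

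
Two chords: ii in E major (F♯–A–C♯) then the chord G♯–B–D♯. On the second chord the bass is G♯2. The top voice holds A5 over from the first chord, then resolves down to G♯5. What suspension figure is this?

9–8 suspension.

At the second chord the bass is G♯2. The suspended A5 lies a ninth above the bass; after resolving down by step to G♯5, the interval above the bass becomes an octave.
Suspension figures are named by those two intervals: 9–8.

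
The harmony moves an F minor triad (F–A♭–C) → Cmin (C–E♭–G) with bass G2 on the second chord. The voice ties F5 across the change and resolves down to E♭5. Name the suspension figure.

At the second chord the bass is G2. The suspended F5 lies a seventh above the bass; after resolving down by step to E♭5, the interval above the bass becomes a sixth.
Suspension figures are named by those two intervals: 7–6.

7–6 suspension.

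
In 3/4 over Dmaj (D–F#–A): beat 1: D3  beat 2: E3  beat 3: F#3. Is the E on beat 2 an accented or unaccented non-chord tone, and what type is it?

Unaccented passing tone.

The harmony at that moment is D major triad (D, F#, A); E3 is not a chord tone.
It is approached by step up from D3 and left by step up to F#3.
Step in, step out in the same direction — a passing tone.
It falls on a weak beat, so it is unaccented.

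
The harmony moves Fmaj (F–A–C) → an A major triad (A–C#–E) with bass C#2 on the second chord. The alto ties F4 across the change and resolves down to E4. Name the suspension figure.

At the second chord the bass is C#2. The suspended F4 lies a fourth above the bass; after resolving down by step to E4, the interval above the bass becomes a third.
Suspension figures are named by those two intervals: 4–3.

4–3 suspension.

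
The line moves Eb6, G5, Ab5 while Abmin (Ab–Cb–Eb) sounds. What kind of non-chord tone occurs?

G5 is an appoggiatura.

The harmony at that moment is Ab minor triad (Ab, Cb, Eb); G5 is not a chord tone.
It is approached by leap down from Eb6 and left by step up to Ab5.
Leap in, step out — an appoggiatura.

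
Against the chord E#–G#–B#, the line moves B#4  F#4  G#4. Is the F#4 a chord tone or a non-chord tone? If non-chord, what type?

Non-chord tone — an appoggiatura.

The harmony at that moment is E# minor triad (E#, G#, B#); F#4 is not a chord tone.
It is approached by leap down from B#4 and left by step up to G#4.
Leap in, step out — an appoggiatura.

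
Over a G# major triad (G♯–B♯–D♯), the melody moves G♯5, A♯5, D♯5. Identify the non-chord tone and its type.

The harmony at that moment is G♯ major triad (G♯, B♯, D♯); A♯5 is not a chord tone.
It is approached by step up from G♯5 and left by leap down to D♯5.
Step in, leap out — an escape tone.

A♯5 is an escape tone.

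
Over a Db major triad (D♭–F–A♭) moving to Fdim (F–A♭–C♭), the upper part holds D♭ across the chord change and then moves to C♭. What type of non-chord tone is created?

The harmony at that moment is F diminished triad (F, A♭, C♭); D♭ is not a chord tone.
It is held over (the same pitch as the preceding D♭) and left by step down to C♭.
Held over from the previous chord and resolving down by step — a suspension.

D♭ is a suspension.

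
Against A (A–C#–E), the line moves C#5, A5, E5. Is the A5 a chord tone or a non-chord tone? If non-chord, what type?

A major triad contains A, C#, E; A is the root, so it is a chord tone.

Chord tone (the root of A major triad).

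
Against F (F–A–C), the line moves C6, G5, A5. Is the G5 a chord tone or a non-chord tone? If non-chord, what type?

The harmony at that moment is F major triad (F, A, C); G5 is not a chord tone.
It is approached by leap down from C6 and left by step up to A5.
Leap in, step out — an appoggiatura.

Non-chord tone — an appoggiatura.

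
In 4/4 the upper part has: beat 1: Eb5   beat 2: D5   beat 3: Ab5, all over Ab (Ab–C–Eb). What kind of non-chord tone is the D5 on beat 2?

The harmony at that moment is Ab major triad (Ab, C, Eb); D5 is not a chord tone.
It is approached by step down from Eb5 and left by leap up to Ab5.
Step in, leap out, on a weak beat — an escape tone.

Escape tone.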